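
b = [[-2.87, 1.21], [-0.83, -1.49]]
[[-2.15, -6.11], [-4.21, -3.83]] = b @ [[1.57, 2.6], [1.95, 1.12]]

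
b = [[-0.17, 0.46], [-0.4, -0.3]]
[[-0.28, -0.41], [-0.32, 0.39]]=b @ [[0.97, -0.24], [-0.24, -0.97]]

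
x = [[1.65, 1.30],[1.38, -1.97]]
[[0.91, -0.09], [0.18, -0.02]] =x@ [[0.40, -0.04],[0.19, -0.02]]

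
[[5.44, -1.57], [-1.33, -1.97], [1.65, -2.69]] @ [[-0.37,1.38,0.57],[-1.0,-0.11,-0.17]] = [[-0.44, 7.68, 3.37], [2.46, -1.62, -0.42], [2.08, 2.57, 1.4]]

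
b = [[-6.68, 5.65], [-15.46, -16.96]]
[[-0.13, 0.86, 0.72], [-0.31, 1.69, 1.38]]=b @ [[0.02, -0.12, -0.1], [-0.00, 0.01, 0.01]]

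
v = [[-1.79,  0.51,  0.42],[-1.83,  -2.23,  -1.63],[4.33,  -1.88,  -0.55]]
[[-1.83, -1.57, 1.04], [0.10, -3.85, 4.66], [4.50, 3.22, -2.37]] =v@[[0.81, 1.11, -0.97], [-0.41, 0.86, -0.76], [-0.41, -0.06, -0.73]]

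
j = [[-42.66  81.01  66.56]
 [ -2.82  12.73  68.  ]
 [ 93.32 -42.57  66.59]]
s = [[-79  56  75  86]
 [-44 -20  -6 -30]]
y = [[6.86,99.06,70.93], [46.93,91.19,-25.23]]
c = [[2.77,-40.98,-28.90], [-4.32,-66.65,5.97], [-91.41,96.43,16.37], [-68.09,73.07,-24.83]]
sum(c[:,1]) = 61.870000000000005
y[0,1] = 99.06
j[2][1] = -42.57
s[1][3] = -30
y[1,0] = 46.93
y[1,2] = -25.23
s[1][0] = -44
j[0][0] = -42.66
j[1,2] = 68.0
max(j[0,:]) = 81.01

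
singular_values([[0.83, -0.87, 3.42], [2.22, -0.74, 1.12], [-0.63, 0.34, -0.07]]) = [4.15, 1.77, 0.16]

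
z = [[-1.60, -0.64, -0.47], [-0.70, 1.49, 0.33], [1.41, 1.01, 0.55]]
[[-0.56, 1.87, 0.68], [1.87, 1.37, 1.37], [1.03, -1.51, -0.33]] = z @ [[-0.48, -1.19, -0.7], [0.58, 0.49, 0.55], [2.03, -0.6, 0.18]]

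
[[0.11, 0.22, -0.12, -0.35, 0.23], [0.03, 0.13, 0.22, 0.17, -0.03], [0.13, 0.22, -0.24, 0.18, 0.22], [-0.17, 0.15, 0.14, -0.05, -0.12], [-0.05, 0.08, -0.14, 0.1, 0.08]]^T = [[0.11,0.03,0.13,-0.17,-0.05], [0.22,0.13,0.22,0.15,0.08], [-0.12,0.22,-0.24,0.14,-0.14], [-0.35,0.17,0.18,-0.05,0.1], [0.23,-0.03,0.22,-0.12,0.08]]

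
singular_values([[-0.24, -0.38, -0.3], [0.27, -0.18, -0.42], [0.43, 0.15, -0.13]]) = [0.65, 0.62, 0.0]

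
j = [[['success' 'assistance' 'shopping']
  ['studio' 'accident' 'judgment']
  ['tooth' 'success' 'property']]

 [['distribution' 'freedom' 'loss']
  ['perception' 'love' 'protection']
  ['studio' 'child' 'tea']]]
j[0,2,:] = ['tooth', 'success', 'property']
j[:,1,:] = [['studio', 'accident', 'judgment'], ['perception', 'love', 'protection']]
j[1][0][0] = 'distribution'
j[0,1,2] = 'judgment'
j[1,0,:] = ['distribution', 'freedom', 'loss']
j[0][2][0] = 'tooth'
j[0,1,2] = 'judgment'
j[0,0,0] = 'success'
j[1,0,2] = 'loss'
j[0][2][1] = 'success'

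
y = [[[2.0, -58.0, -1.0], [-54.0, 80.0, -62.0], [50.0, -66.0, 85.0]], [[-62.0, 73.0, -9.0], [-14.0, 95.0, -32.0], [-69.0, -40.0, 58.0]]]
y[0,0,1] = -58.0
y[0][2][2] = 85.0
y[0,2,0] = 50.0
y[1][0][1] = 73.0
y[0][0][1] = -58.0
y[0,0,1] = -58.0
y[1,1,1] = 95.0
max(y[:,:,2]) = 85.0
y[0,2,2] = 85.0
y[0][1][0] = -54.0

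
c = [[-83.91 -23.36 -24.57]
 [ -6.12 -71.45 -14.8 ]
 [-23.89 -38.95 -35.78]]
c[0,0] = -83.91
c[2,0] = -23.89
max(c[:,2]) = -14.8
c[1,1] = -71.45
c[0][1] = -23.36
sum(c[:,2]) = -75.15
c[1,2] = -14.8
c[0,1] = -23.36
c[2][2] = -35.78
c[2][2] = -35.78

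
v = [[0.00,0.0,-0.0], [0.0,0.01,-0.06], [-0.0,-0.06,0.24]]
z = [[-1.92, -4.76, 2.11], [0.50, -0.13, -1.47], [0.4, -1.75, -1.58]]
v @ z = [[0.00,0.0,0.00],[-0.02,0.1,0.08],[0.07,-0.41,-0.29]]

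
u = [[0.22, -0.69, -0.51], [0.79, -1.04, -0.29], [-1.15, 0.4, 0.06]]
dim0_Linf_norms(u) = [1.15, 1.04, 0.51]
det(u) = 0.26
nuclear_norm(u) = 2.79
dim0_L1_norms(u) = [2.16, 2.13, 0.86]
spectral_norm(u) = 1.87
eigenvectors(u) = [[-0.46+0.00j, 0.33-0.35j, 0.33+0.35j], [(-0.38+0j), -0.20-0.56j, (-0.2+0.56j)], [(0.8+0j), 0.65+0.00j, (0.65-0j)]]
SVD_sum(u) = [[0.52, -0.49, -0.17], [0.93, -0.88, -0.31], [-0.77, 0.73, 0.26]] + [[-0.32, -0.26, -0.23], [-0.12, -0.10, -0.08], [-0.36, -0.29, -0.26]] + [[0.02, 0.06, -0.11],[-0.02, -0.06, 0.11],[-0.01, -0.04, 0.06]]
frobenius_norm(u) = 2.02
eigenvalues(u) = [(0.54+0j), (-0.65+0.27j), (-0.65-0.27j)]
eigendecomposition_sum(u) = [[0.32+0.00j, -0.19+0.00j, (-0.22+0j)], [(0.26+0j), (-0.16+0j), (-0.18+0j)], [(-0.54-0j), 0.33+0.00j, (0.38-0j)]] + [[-0.05+0.26j, (-0.25-0.27j), -0.15+0.02j], [0.27+0.20j, -0.44+0.12j, (-0.06+0.18j)], [(-0.3+0.2j), (0.03-0.5j), -0.16-0.12j]] + [[(-0.05-0.26j), (-0.25+0.27j), -0.15-0.02j], [(0.27-0.2j), -0.44-0.12j, -0.06-0.18j], [(-0.3-0.2j), 0.03+0.50j, -0.16+0.12j]]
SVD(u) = [[-0.39, -0.65, 0.65], [-0.71, -0.24, -0.67], [0.59, -0.72, -0.36]] @ diag([1.8658393914895894, 0.7365231273708542, 0.19151252704095983]) @ [[-0.71,  0.67,  0.24], [0.68,  0.55,  0.48], [0.19,  0.50,  -0.84]]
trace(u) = -0.76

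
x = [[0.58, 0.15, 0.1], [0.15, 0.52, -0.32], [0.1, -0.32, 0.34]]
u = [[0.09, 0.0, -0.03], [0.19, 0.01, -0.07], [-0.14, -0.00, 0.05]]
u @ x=[[0.05, 0.02, -0.0], [0.10, 0.06, -0.01], [-0.08, -0.04, 0.00]]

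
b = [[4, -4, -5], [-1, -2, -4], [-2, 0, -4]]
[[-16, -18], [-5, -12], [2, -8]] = b@[[-1, 0], [3, 2], [0, 2]]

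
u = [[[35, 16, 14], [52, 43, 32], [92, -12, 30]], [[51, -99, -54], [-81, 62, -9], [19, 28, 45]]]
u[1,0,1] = -99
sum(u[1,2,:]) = 92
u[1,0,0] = 51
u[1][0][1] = -99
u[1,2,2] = 45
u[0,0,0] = 35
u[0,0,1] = 16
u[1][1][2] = -9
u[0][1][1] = 43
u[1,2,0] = 19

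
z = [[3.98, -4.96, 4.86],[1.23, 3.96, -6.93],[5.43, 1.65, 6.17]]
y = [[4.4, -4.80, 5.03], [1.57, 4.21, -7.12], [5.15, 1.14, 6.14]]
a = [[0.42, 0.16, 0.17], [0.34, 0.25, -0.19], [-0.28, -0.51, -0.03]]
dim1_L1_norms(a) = [0.75, 0.78, 0.82]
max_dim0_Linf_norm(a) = 0.51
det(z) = 272.40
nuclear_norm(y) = 22.10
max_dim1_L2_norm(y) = 8.42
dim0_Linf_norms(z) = [5.43, 4.96, 6.93]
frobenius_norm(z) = 14.13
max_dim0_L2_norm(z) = 10.47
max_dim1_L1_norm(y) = 14.23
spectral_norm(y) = 12.41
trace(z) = 14.11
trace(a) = 0.64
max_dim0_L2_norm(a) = 0.61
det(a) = -0.05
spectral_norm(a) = 0.81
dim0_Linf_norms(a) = [0.42, 0.51, 0.19]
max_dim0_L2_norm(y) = 10.66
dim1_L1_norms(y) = [14.23, 12.9, 12.43]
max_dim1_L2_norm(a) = 0.58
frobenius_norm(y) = 14.29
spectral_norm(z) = 12.15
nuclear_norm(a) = 1.32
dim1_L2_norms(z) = [8.0, 8.08, 8.38]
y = z + a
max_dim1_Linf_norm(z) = 6.93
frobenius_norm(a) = 0.89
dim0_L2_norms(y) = [6.95, 6.49, 10.66]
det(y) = 271.67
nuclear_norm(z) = 21.99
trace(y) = 14.75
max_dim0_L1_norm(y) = 18.29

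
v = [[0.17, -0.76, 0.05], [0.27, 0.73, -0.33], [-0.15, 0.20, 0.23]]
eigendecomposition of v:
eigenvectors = [[0.74+0.00j, 0.74-0.00j, 0.68+0.00j], [(-0.35-0.46j), (-0.35+0.46j), 0.10+0.00j], [(-0.3+0.2j), (-0.3-0.2j), 0.73+0.00j]]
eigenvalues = [(0.51+0.48j), (0.51-0.48j), (0.12+0j)]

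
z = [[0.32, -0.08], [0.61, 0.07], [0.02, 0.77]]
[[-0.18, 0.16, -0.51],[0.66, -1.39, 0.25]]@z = [[0.03, -0.37], [-0.63, 0.04]]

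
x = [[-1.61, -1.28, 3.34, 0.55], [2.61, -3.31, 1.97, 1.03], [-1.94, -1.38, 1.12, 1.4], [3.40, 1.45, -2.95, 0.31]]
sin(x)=[[-11.65,  -2.82,  7.62,  3.12], [-6.59,  -3.92,  8.93,  1.92], [-8.31,  2.34,  -5.69,  3.43], [14.14,  1.59,  -4.39,  -3.00]]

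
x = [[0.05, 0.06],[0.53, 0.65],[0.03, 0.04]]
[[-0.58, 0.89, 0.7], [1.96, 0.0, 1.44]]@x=[[0.46, 0.57],[0.14, 0.18]]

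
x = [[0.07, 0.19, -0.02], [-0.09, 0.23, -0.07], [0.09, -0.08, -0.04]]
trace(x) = 0.26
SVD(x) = [[0.55, -0.74, -0.38], [0.79, 0.32, 0.53], [-0.27, -0.59, 0.76]] @ diag([0.31797776503902153, 0.13621885642109077, 0.06111107997834068]) @ [[-0.18, 0.97, -0.17], [-0.98, -0.16, 0.12], [-0.09, -0.19, -0.98]]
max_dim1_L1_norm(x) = 0.39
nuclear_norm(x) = 0.52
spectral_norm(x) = 0.32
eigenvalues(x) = [(0.16+0.11j), (0.16-0.11j), (-0.07+0j)]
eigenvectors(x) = [[(-0.78+0j), (-0.78-0j), (-0.12+0j)], [-0.39-0.44j, (-0.39+0.44j), (0.19+0j)], [(-0.07+0.21j), -0.07-0.21j, 0.97+0.00j]]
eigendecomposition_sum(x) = [[0.04+0.12j, 0.09-0.13j, (-0.01+0.04j)], [(-0.05+0.08j), (0.12-0.01j), -0.03+0.01j], [0.04+0.00j, -0.03-0.04j, (0.01+0.01j)]] + [[0.04-0.12j,(0.09+0.13j),-0.01-0.04j], [-0.05-0.08j,(0.12+0.01j),-0.03-0.01j], [(0.04-0j),-0.03+0.04j,0.01-0.01j]] + [[(-0-0j), 0j, (0.01-0j)], [0j, -0.01-0.00j, (-0.01+0j)], [0.02+0.00j, -0.03-0.00j, -0.06+0.00j]]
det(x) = -0.00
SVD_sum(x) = [[-0.03,0.17,-0.03], [-0.05,0.24,-0.04], [0.02,-0.08,0.02]] + [[0.1, 0.02, -0.01], [-0.04, -0.01, 0.01], [0.08, 0.01, -0.01]] + [[0.0, 0.00, 0.02], [-0.00, -0.01, -0.03], [-0.0, -0.01, -0.05]]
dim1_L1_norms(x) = [0.28, 0.39, 0.21]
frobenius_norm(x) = 0.35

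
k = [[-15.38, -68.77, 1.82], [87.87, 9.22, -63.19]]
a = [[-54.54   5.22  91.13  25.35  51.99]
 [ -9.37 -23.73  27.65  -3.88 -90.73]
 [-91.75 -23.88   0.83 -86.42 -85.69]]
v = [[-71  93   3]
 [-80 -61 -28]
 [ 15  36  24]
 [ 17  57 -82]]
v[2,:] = [15, 36, 24]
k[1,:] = [87.87, 9.22, -63.19]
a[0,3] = 25.35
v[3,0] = 17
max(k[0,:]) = 1.82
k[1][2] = -63.19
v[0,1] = 93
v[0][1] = 93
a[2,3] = -86.42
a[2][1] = -23.88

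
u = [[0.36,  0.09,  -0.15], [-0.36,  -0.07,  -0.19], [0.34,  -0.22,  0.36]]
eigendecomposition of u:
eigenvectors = [[0.13-0.50j, (0.13+0.5j), -0.04+0.00j], [(0.33+0.19j), (0.33-0.19j), (0.91+0j)], [-0.77+0.00j, -0.77-0.00j, (0.42+0j)]]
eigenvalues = [(0.4+0.28j), (0.4-0.28j), (-0.14+0j)]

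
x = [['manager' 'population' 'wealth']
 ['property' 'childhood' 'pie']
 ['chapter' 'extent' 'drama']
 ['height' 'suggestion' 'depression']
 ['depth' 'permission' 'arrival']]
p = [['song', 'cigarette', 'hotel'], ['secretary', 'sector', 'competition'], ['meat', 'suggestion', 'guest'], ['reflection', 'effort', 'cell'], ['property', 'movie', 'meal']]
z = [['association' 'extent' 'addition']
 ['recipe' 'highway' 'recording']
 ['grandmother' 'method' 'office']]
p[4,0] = 'property'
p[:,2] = ['hotel', 'competition', 'guest', 'cell', 'meal']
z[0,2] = 'addition'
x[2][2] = 'drama'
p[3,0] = 'reflection'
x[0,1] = 'population'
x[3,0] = 'height'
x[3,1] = 'suggestion'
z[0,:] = ['association', 'extent', 'addition']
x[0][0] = 'manager'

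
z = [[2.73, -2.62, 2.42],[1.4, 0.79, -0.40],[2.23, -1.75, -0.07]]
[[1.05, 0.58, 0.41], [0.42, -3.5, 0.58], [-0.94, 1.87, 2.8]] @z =[[4.59, -3.01, 2.28], [-2.46, -4.88, 2.38], [6.30, -0.96, -3.22]]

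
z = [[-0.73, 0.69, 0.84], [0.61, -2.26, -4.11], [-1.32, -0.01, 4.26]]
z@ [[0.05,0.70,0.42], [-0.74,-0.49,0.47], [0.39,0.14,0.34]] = [[-0.22, -0.73, 0.3],[0.1, 0.96, -2.2],[1.60, -0.32, 0.89]]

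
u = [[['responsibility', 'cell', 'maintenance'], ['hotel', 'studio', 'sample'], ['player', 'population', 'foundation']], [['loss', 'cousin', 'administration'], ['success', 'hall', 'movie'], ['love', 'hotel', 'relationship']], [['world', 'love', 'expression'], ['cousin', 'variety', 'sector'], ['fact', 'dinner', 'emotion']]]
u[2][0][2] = 'expression'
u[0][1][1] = 'studio'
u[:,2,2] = ['foundation', 'relationship', 'emotion']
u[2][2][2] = 'emotion'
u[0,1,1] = 'studio'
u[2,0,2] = 'expression'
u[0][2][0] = 'player'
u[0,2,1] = 'population'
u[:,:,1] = [['cell', 'studio', 'population'], ['cousin', 'hall', 'hotel'], ['love', 'variety', 'dinner']]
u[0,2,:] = ['player', 'population', 'foundation']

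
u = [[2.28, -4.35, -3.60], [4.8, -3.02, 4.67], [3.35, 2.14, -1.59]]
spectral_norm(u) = 7.55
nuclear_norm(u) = 17.64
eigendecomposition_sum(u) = [[(1.12+2.75j), -1.87+0.18j, -2.19+1.04j], [2.30-0.53j, -0.10+1.49j, 0.54+1.85j], [1.75-0.56j, 0.02+1.16j, 0.54+1.40j]] + [[1.12-2.75j, -1.87-0.18j, -2.19-1.04j], [(2.3+0.53j), (-0.1-1.49j), 0.54-1.85j], [(1.75+0.56j), 0.02-1.16j, 0.54-1.40j]] + [[0.04-0.00j, -0.61+0.00j, 0.78+0.00j], [0.19-0.00j, -2.82+0.00j, (3.59+0j)], [-0.14+0.00j, (2.1-0j), (-2.67-0j)]]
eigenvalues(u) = [(1.56+5.64j), (1.56-5.64j), (-5.45+0j)]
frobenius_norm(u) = 10.46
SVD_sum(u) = [[2.00,-1.49,1.04], [5.19,-3.88,2.7], [0.50,-0.38,0.26]] + [[0.82, -2.27, -4.83], [-0.33, 0.92, 1.95], [0.16, -0.43, -0.92]] + [[-0.54, -0.59, 0.19], [-0.05, -0.06, 0.02], [2.69, 2.95, -0.93]]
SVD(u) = [[-0.36, -0.91, 0.20], [-0.93, 0.37, 0.02], [-0.09, -0.17, -0.98]] @ diag([7.548577156174903, 5.9094174644767765, 4.180689912898501]) @ [[-0.74,0.55,-0.39],[-0.15,0.42,0.89],[-0.66,-0.72,0.23]]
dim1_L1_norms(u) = [10.23, 12.49, 7.08]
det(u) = -186.49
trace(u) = -2.33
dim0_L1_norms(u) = [10.43, 9.51, 9.86]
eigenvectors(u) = [[-0.70+0.00j,(-0.7-0j),-0.17+0.00j],[-0.09+0.55j,(-0.09-0.55j),(-0.79+0j)],[-0.03+0.43j,(-0.03-0.43j),0.59+0.00j]]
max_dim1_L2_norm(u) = 7.35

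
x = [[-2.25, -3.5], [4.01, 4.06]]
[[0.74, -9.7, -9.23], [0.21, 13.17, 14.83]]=x@ [[0.76, 1.37, 2.95], [-0.7, 1.89, 0.74]]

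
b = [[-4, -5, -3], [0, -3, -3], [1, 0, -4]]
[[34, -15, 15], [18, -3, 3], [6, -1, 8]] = b @ [[-2, 3, -4], [-4, 0, 2], [-2, 1, -3]]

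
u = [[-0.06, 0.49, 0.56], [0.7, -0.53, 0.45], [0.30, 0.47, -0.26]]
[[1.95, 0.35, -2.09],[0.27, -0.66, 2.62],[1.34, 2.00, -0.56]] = u@ [[1.51,1.74,2.05], [2.63,2.43,-3.00], [1.35,-1.31,-0.89]]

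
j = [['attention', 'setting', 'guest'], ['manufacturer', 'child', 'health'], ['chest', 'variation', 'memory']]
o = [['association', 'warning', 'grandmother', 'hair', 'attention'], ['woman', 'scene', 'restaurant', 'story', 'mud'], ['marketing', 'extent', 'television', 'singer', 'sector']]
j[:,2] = ['guest', 'health', 'memory']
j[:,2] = ['guest', 'health', 'memory']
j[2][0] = 'chest'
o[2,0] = 'marketing'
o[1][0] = 'woman'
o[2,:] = ['marketing', 'extent', 'television', 'singer', 'sector']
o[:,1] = ['warning', 'scene', 'extent']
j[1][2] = 'health'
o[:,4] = ['attention', 'mud', 'sector']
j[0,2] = 'guest'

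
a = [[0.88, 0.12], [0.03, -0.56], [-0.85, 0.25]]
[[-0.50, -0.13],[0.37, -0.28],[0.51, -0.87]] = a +[[-1.38, -0.25], [0.34, 0.28], [1.36, -1.12]]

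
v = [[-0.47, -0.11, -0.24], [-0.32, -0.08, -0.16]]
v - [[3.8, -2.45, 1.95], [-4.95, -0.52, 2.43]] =[[-4.27, 2.34, -2.19],[4.63, 0.44, -2.59]]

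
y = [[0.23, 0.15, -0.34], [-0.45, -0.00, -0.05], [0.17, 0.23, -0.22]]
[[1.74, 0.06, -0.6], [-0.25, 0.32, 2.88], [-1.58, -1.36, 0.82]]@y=[[0.27,0.12,-0.46], [0.29,0.62,-0.56], [0.39,-0.05,0.42]]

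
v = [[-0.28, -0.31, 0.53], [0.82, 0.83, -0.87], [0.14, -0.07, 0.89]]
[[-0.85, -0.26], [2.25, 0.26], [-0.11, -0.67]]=v @[[1.18, 0.20],[1.32, -0.77],[-0.21, -0.84]]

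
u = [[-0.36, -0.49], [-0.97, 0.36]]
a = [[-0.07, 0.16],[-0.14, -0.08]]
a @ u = [[-0.13, 0.09], [0.13, 0.04]]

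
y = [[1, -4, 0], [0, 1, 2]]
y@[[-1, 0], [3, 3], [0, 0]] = [[-13, -12], [3, 3]]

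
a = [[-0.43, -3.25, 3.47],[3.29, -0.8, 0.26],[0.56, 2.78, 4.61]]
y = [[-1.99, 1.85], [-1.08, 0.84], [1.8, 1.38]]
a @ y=[[10.61, 1.26], [-5.22, 5.77], [4.18, 9.73]]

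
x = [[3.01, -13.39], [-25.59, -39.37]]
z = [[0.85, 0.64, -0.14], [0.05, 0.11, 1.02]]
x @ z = [[1.89, 0.45, -14.08], [-23.72, -20.71, -36.57]]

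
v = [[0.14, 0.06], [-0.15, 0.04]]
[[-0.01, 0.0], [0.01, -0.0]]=v @ [[-0.10,0.01], [-0.01,0.00]]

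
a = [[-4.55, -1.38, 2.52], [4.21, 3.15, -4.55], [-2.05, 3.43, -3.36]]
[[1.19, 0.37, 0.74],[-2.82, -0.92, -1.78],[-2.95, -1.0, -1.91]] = a @ [[0.16,0.06,0.11], [-0.04,-0.01,-0.02], [0.74,0.25,0.48]]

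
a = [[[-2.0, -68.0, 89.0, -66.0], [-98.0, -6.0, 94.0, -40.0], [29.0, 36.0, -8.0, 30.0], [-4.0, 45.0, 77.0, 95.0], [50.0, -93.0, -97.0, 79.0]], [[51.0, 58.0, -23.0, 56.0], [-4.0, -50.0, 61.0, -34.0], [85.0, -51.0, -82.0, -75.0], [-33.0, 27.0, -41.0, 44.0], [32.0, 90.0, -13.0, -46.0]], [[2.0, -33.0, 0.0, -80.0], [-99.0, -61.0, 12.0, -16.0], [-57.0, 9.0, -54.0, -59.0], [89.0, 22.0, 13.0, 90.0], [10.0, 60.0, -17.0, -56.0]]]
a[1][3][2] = -41.0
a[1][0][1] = 58.0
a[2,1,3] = -16.0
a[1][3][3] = 44.0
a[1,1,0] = -4.0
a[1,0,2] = -23.0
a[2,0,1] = -33.0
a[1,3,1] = 27.0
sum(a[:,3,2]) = 49.0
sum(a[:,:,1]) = -15.0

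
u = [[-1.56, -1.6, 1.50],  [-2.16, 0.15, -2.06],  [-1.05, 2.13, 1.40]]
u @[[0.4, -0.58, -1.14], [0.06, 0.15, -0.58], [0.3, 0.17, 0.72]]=[[-0.27, 0.92, 3.79], [-1.47, 0.93, 0.89], [0.13, 1.17, 0.97]]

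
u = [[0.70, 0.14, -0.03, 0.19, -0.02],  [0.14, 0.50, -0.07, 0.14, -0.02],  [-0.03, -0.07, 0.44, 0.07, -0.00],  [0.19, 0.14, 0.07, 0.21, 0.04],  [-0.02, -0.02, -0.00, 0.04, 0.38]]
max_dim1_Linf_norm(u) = 0.7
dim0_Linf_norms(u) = [0.7, 0.5, 0.44, 0.21, 0.38]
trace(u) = 2.23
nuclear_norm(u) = 2.23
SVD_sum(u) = [[0.58, 0.33, -0.06, 0.23, -0.02], [0.33, 0.19, -0.03, 0.13, -0.01], [-0.06, -0.03, 0.01, -0.02, 0.00], [0.23, 0.13, -0.02, 0.09, -0.01], [-0.02, -0.01, 0.0, -0.01, 0.00]] + [[0.04, -0.07, 0.11, 0.02, 0.01], [-0.07, 0.12, -0.19, -0.04, -0.02], [0.11, -0.19, 0.31, 0.07, 0.04], [0.02, -0.04, 0.07, 0.01, 0.01], [0.01, -0.02, 0.04, 0.01, 0.00]] + [[0.08, -0.12, -0.09, -0.05, -0.04], [-0.12, 0.19, 0.13, 0.07, 0.06], [-0.09, 0.13, 0.10, 0.05, 0.04], [-0.05, 0.07, 0.05, 0.03, 0.02], [-0.04, 0.06, 0.04, 0.02, 0.02]] + [[0.0, -0.0, -0.0, 0.00, 0.02],  [-0.0, 0.01, 0.01, -0.0, -0.05],  [-0.00, 0.01, 0.02, -0.01, -0.09],  [0.00, -0.00, -0.01, 0.0, 0.03],  [0.02, -0.05, -0.09, 0.03, 0.35]] + [[0.0,0.01,0.01,-0.02,0.00], [0.01,0.01,0.01,-0.02,0.0], [0.01,0.01,0.01,-0.02,0.0], [-0.02,-0.02,-0.02,0.07,-0.01], [0.00,0.00,0.00,-0.01,0.00]]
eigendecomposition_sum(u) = [[0.58, 0.33, -0.06, 0.23, -0.02], [0.33, 0.19, -0.03, 0.13, -0.01], [-0.06, -0.03, 0.01, -0.02, 0.0], [0.23, 0.13, -0.02, 0.09, -0.01], [-0.02, -0.01, 0.0, -0.01, 0.00]] + [[0.0, 0.01, 0.01, -0.02, 0.00], [0.01, 0.01, 0.01, -0.02, 0.0], [0.01, 0.01, 0.01, -0.02, 0.0], [-0.02, -0.02, -0.02, 0.07, -0.01], [0.00, 0.00, 0.00, -0.01, 0.00]] + [[0.04, -0.07, 0.11, 0.02, 0.01], [-0.07, 0.12, -0.19, -0.04, -0.02], [0.11, -0.19, 0.31, 0.07, 0.04], [0.02, -0.04, 0.07, 0.01, 0.01], [0.01, -0.02, 0.04, 0.01, 0.00]] + [[0.08,-0.12,-0.09,-0.05,-0.04], [-0.12,0.19,0.13,0.07,0.06], [-0.09,0.13,0.1,0.05,0.04], [-0.05,0.07,0.05,0.03,0.02], [-0.04,0.06,0.04,0.02,0.02]] + [[0.0, -0.0, -0.00, 0.0, 0.02],  [-0.0, 0.01, 0.01, -0.00, -0.05],  [-0.00, 0.01, 0.02, -0.01, -0.09],  [0.0, -0.00, -0.01, 0.00, 0.03],  [0.02, -0.05, -0.09, 0.03, 0.35]]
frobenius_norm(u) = 1.14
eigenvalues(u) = [0.86, 0.09, 0.49, 0.41, 0.38]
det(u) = 0.01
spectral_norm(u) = 0.86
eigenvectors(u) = [[0.82, 0.23, -0.29, 0.44, 0.05], [0.46, 0.27, 0.49, -0.67, -0.13], [-0.08, 0.25, -0.8, -0.49, -0.23], [0.33, -0.89, -0.17, -0.27, 0.08], [-0.03, 0.16, -0.1, -0.21, 0.96]]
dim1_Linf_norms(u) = [0.7, 0.5, 0.44, 0.21, 0.38]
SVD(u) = [[-0.82,0.29,0.44,0.05,-0.23], [-0.46,-0.49,-0.67,-0.13,-0.27], [0.08,0.80,-0.49,-0.23,-0.25], [-0.33,0.17,-0.27,0.08,0.89], [0.03,0.1,-0.21,0.96,-0.16]] @ diag([0.8594367336614946, 0.48666182598661395, 0.4088943714211408, 0.3848437923951989, 0.09016327653555106]) @ [[-0.82, -0.46, 0.08, -0.33, 0.03], [0.29, -0.49, 0.8, 0.17, 0.10], [0.44, -0.67, -0.49, -0.27, -0.21], [0.05, -0.13, -0.23, 0.08, 0.96], [-0.23, -0.27, -0.25, 0.89, -0.16]]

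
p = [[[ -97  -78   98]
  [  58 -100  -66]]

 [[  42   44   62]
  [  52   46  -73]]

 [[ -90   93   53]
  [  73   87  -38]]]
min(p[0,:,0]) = -97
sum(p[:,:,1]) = 92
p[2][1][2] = -38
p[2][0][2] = 53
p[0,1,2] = -66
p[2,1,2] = -38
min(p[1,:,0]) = 42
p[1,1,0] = 52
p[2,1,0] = 73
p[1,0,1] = 44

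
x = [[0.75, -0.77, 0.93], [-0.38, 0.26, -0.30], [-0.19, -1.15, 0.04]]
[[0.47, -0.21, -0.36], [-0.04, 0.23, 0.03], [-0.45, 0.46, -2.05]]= x @[[-0.78,-1.19,0.77],[0.58,-0.18,1.67],[1.61,0.58,0.37]]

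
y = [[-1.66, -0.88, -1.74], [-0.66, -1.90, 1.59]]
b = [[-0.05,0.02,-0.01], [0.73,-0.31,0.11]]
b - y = [[1.61,0.90,1.73], [1.39,1.59,-1.48]]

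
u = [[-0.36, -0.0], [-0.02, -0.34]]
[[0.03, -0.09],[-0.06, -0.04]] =u @ [[-0.08, 0.26], [0.18, 0.11]]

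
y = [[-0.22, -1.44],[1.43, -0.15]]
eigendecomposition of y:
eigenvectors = [[0.71+0.00j, 0.71-0.00j], [(-0.02-0.71j), (-0.02+0.71j)]]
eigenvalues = [(-0.18+1.43j), (-0.18-1.43j)]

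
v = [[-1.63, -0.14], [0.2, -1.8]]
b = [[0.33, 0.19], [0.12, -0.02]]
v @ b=[[-0.55, -0.31], [-0.15, 0.07]]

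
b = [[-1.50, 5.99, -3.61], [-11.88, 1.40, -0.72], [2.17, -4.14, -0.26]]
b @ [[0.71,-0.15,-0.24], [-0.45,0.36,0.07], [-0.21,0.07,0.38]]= [[-3.0,2.13,-0.59], [-8.91,2.24,2.68], [3.46,-1.83,-0.91]]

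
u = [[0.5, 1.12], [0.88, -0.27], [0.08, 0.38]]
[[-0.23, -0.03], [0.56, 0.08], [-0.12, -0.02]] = u@[[0.51, 0.07], [-0.43, -0.06]]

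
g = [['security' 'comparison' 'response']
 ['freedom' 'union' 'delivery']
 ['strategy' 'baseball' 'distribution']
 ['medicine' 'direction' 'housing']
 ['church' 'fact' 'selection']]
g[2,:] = ['strategy', 'baseball', 'distribution']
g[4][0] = 'church'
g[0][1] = 'comparison'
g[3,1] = 'direction'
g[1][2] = 'delivery'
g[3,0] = 'medicine'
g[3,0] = 'medicine'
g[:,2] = ['response', 'delivery', 'distribution', 'housing', 'selection']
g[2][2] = 'distribution'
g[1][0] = 'freedom'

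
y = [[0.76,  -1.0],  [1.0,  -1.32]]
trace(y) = -0.56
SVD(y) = [[-0.6, -0.8], [-0.8, 0.60]] @ diag([2.078460398859774, 0.0015396011402264622]) @ [[-0.6, 0.8], [-0.80, -0.6]]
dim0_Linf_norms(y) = [1.0, 1.32]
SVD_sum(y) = [[0.76, -1.00], [1.00, -1.32]] + [[0.00, 0.00], [-0.0, -0.00]]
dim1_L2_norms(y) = [1.26, 1.66]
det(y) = -0.00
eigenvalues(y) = [0.01, -0.57]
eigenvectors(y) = [[0.80, 0.60], [0.6, 0.8]]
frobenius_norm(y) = 2.08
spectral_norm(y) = 2.08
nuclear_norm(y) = 2.08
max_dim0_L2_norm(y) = 1.66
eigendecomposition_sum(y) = [[0.01,  -0.01], [0.01,  -0.01]] + [[0.75, -0.99], [0.99, -1.31]]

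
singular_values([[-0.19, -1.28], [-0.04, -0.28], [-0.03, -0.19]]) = [1.34, 0.0]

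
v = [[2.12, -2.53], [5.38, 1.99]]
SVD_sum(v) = [[1.49,0.33], [5.55,1.22]] + [[0.63, -2.86],[-0.17, 0.77]]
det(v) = 17.83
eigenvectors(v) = [[(0.01+0.57j), (0.01-0.57j)], [0.82+0.00j, 0.82-0.00j]]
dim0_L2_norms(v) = [5.78, 3.22]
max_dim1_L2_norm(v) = 5.74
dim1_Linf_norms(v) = [2.53, 5.38]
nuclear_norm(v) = 8.91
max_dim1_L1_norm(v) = 7.37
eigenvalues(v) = [(2.05+3.69j), (2.05-3.69j)]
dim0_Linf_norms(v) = [5.38, 2.53]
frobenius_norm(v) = 6.62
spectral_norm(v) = 5.88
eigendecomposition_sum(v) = [[(1.06+1.83j),  (-1.26+0.7j)],  [2.69-1.50j,  0.99+1.86j]] + [[(1.06-1.83j), -1.26-0.70j], [2.69+1.50j, (0.99-1.86j)]]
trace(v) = 4.11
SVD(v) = [[-0.26,-0.97], [-0.97,0.26]] @ diag([5.883504234569657, 3.0305408629155455]) @ [[-0.98, -0.22], [-0.22, 0.98]]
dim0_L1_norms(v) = [7.5, 4.52]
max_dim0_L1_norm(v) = 7.5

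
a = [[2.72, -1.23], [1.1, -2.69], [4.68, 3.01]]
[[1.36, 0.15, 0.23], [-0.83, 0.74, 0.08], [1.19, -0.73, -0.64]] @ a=[[4.94, -1.38],[-1.07, -0.73],[-0.56, -1.43]]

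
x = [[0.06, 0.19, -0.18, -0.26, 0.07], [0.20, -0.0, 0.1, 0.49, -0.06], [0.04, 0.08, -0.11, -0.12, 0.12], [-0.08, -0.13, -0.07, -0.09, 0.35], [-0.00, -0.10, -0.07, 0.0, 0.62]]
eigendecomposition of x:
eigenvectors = [[-0.03, 0.65, -0.81, -0.77, 0.74], [0.25, -0.7, -0.11, 0.31, -0.55], [0.11, 0.30, -0.42, -0.38, 0.19], [0.40, 0.01, 0.38, 0.41, -0.33], [0.87, -0.06, -0.08, 0.01, -0.06]]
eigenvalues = [0.58, -0.24, 0.12, 0.03, -0.02]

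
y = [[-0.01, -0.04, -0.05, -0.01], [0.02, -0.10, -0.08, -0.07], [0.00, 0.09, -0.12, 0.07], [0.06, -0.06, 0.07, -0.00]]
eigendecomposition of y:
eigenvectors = [[-0.08+0.00j, (-0.66+0j), (0.3+0.28j), 0.30-0.28j], [(0.47+0j), -0.54+0.00j, (0.35+0.39j), 0.35-0.39j], [(-0.11+0j), (-0.27+0j), (0.65+0j), 0.65-0.00j], [(-0.87+0j), (0.45+0j), (-0.35-0.09j), (-0.35+0.09j)]]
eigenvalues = [(0.05+0j), (-0.06+0j), (-0.11+0.05j), (-0.11-0.05j)]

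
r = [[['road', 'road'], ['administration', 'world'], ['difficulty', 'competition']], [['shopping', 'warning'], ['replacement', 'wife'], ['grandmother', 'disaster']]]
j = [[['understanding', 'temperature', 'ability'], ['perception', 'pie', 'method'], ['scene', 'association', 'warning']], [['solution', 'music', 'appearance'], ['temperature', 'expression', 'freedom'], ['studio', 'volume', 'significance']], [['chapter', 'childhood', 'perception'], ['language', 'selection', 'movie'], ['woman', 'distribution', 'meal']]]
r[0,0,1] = 'road'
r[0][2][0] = 'difficulty'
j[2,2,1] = 'distribution'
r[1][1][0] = 'replacement'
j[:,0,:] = [['understanding', 'temperature', 'ability'], ['solution', 'music', 'appearance'], ['chapter', 'childhood', 'perception']]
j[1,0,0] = 'solution'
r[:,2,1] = ['competition', 'disaster']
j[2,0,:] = ['chapter', 'childhood', 'perception']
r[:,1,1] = ['world', 'wife']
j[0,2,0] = 'scene'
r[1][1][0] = 'replacement'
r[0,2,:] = ['difficulty', 'competition']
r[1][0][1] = 'warning'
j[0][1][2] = 'method'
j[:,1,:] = [['perception', 'pie', 'method'], ['temperature', 'expression', 'freedom'], ['language', 'selection', 'movie']]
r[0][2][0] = 'difficulty'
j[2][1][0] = 'language'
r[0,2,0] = 'difficulty'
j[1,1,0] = 'temperature'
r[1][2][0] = 'grandmother'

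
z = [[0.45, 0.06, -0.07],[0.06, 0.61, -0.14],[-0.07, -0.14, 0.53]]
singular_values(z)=[0.74, 0.44, 0.4]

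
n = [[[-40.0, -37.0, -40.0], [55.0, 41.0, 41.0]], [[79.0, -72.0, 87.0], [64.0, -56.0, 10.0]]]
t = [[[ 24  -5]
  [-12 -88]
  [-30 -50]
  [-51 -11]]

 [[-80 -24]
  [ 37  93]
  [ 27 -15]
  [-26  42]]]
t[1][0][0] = -80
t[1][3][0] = -26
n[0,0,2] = -40.0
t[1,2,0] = 27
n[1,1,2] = 10.0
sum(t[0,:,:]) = -223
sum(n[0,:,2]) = 1.0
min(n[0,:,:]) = -40.0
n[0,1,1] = 41.0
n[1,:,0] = [79.0, 64.0]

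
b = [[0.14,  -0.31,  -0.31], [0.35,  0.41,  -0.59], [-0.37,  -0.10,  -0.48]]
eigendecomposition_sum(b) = [[(0.12+0.2j), (-0.13+0.11j), -0.01-0.14j], [0.21-0.28j, (0.22+0.12j), -0.19+0.10j], [-0.08-0.02j, -0.06j, 0.04+0.03j]] + [[(0.12-0.2j), -0.13-0.11j, (-0.01+0.14j)], [0.21+0.28j, 0.22-0.12j, -0.19-0.10j], [-0.08+0.02j, 0.06j, (0.04-0.03j)]] + [[(-0.1+0j), (-0.05-0j), (-0.28+0j)], [-0.08+0.00j, (-0.04-0j), (-0.21+0j)], [(-0.2+0j), -0.11-0.00j, (-0.56+0j)]]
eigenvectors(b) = [[(0.2-0.51j), (0.2+0.51j), 0.43+0.00j], [(-0.81+0j), -0.81-0.00j, 0.31+0.00j], [(0.08+0.18j), (0.08-0.18j), 0.85+0.00j]]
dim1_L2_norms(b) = [0.46, 0.8, 0.61]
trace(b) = 0.07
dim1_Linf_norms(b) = [0.31, 0.59, 0.48]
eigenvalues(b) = [(0.39+0.35j), (0.39-0.35j), (-0.7+0j)]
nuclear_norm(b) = 1.83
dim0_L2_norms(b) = [0.53, 0.52, 0.82]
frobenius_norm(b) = 1.11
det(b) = -0.19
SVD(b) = [[0.28, -0.35, -0.89], [0.88, 0.47, 0.09], [0.39, -0.81, 0.44]] @ diag([0.8497195088398808, 0.6058474191079826, 0.372458938753131]) @ [[0.24, 0.28, -0.93],[0.69, 0.63, 0.36],[-0.69, 0.72, 0.04]]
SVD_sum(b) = [[0.06, 0.07, -0.22], [0.18, 0.21, -0.69], [0.08, 0.09, -0.31]] + [[-0.15,-0.13,-0.08], [0.2,0.18,0.10], [-0.34,-0.31,-0.18]] + [[0.23,-0.24,-0.01], [-0.02,0.02,0.00], [-0.11,0.12,0.01]]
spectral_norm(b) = 0.85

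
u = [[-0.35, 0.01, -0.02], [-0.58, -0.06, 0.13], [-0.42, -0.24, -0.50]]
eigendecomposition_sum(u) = [[-0.18+0.00j, -0.02+0.00j, (-0.05+0j)], [0.18-0.00j, 0.02-0.00j, 0.05-0.00j], [(-1.43+0j), (-0.16+0j), -0.36+0.00j]] + [[(-0.09+0j), 0.01+0.02j, (0.01+0j)], [-0.38-0.54j, -0.04+0.16j, (0.04+0.09j)], [(0.5+0.22j), -0.04-0.13j, (-0.07-0.04j)]] + [[-0.09-0.00j, 0.01-0.02j, (0.01-0j)], [(-0.38+0.54j), -0.04-0.16j, 0.04-0.09j], [(0.5-0.22j), -0.04+0.13j, (-0.07+0.04j)]]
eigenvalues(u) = [(-0.52+0j), (-0.19+0.12j), (-0.19-0.12j)]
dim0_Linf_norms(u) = [0.58, 0.24, 0.5]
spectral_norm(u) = 0.85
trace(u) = -0.91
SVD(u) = [[-0.38, -0.26, -0.89], [-0.58, -0.68, 0.44], [-0.72, 0.69, 0.11]] @ diag([0.850403270199105, 0.48621392658506263, 0.06565284174659455]) @ [[0.91, 0.24, 0.34],  [0.40, -0.26, -0.88],  [0.12, -0.94, 0.33]]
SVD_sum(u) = [[-0.29, -0.08, -0.11], [-0.45, -0.12, -0.17], [-0.55, -0.15, -0.21]] + [[-0.05,0.03,0.11], [-0.13,0.09,0.29], [0.13,-0.09,-0.29]] + [[-0.01, 0.05, -0.02], [0.0, -0.03, 0.01], [0.00, -0.01, 0.0]]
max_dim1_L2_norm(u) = 0.7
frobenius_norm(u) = 0.98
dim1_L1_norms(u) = [0.38, 0.77, 1.16]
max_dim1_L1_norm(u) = 1.16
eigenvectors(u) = [[(-0.12+0j), 0.05-0.08j, (0.05+0.08j)], [0.12+0.00j, (0.76+0j), (0.76-0j)], [-0.98+0.00j, -0.55+0.33j, -0.55-0.33j]]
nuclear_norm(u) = 1.40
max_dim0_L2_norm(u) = 0.8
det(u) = -0.03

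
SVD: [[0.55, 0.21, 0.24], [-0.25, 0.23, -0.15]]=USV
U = [[-0.93, 0.37], [0.37, 0.93]]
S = [0.67, 0.3]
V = [[-0.90, -0.16, -0.41], [-0.1, 0.98, -0.17]]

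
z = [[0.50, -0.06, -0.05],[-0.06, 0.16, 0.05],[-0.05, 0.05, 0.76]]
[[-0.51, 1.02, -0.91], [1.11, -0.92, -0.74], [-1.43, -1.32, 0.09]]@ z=[[-0.27, 0.15, -0.62],[0.65, -0.25, -0.66],[-0.64, -0.12, 0.07]]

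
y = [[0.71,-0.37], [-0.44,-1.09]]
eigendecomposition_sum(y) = [[0.76, -0.15], [-0.18, 0.03]] + [[-0.05, -0.22],  [-0.26, -1.12]]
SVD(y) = [[0.12, 0.99],[0.99, -0.12]] @ diag([1.1801238398393754, 0.7937302581121424]) @ [[-0.30, -0.95], [0.95, -0.3]]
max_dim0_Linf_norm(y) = 1.09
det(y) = -0.94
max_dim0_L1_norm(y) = 1.46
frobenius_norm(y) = 1.42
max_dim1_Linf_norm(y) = 1.09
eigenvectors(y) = [[0.97, 0.19], [-0.23, 0.98]]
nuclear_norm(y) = 1.97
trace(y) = -0.38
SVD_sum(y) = [[-0.04,-0.14], [-0.35,-1.12]] + [[0.75, -0.23],[-0.09, 0.03]]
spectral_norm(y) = 1.18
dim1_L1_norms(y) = [1.08, 1.53]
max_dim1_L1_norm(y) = 1.53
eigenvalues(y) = [0.8, -1.18]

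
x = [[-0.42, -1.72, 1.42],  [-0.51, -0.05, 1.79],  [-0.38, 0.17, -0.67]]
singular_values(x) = [2.75, 1.17, 0.53]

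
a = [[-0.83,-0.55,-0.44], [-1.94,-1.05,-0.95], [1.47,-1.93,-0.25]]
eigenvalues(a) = [0.38, -0.01, -2.49]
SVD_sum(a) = [[-0.92, -0.11, -0.31], [-2.11, -0.24, -0.71], [1.03, 0.12, 0.35]] + [[0.09,-0.44,-0.13],[0.17,-0.81,-0.24],[0.44,-2.05,-0.6]] + [[-0.00, -0.00, 0.0], [0.0, 0.00, -0.00], [0.0, 0.0, -0.0]]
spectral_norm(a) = 2.68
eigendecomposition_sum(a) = [[-0.32, 0.17, -0.04], [-0.88, 0.47, -0.10], [1.97, -1.06, 0.22]] + [[-0.02, 0.01, 0.00], [-0.02, 0.01, 0.0], [0.07, -0.03, -0.00]] + [[-0.49,-0.73,-0.41], [-1.04,-1.53,-0.85], [-0.57,-0.84,-0.47]]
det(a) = 0.01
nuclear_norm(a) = 5.07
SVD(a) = [[-0.37, -0.20, 0.91], [-0.84, -0.36, -0.41], [0.41, -0.91, -0.03]] @ diag([2.6824523271336687, 2.3887959116103246, 0.0018987703812894572]) @ [[0.94, 0.11, 0.32], [-0.20, 0.94, 0.27], [-0.27, -0.32, 0.91]]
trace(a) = -2.13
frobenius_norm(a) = 3.59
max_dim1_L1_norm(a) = 3.94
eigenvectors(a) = [[0.15, 0.27, 0.38], [0.40, 0.32, 0.81], [-0.90, -0.91, 0.44]]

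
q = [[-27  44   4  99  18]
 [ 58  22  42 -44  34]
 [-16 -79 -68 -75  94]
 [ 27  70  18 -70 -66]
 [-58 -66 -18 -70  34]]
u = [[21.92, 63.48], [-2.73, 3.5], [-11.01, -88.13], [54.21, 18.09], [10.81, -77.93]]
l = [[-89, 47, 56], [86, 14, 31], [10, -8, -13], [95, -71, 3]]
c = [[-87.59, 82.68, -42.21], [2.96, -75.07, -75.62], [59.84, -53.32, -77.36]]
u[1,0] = -2.73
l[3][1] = -71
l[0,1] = 47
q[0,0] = -27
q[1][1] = 22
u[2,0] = -11.01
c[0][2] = -42.21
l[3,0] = 95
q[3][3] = -70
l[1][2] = 31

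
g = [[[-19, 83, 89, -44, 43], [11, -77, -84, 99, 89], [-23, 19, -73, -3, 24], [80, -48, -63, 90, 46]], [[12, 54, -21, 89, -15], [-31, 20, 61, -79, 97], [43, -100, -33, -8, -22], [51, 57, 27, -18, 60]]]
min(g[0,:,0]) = -23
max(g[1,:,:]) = 97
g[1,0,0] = 12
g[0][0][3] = -44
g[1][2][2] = -33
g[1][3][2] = 27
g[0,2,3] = -3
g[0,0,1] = 83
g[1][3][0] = 51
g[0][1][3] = 99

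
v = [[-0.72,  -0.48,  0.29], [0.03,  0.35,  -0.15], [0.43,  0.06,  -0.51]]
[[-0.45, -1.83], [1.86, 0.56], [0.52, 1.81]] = v @ [[-3.53, 1.27], [4.11, 0.45], [-3.52, -2.42]]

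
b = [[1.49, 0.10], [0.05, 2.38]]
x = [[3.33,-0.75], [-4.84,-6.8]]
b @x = [[4.48, -1.80],[-11.35, -16.22]]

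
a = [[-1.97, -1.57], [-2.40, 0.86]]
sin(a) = [[0.05, -0.37], [-0.57, 0.73]]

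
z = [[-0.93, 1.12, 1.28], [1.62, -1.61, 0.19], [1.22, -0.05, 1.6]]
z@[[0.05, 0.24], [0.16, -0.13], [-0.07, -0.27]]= [[0.04, -0.71], [-0.19, 0.55], [-0.06, -0.13]]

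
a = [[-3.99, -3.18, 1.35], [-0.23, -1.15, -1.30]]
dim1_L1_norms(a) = [8.52, 2.68]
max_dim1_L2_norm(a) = 5.28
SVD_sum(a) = [[-3.97,-3.27,1.19], [-0.45,-0.37,0.13]] + [[-0.02, 0.09, 0.16],[0.22, -0.78, -1.43]]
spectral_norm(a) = 5.31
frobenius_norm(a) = 5.56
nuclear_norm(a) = 6.97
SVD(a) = [[-0.99, -0.11], [-0.11, 0.99]] @ diag([5.307700257118756, 1.6579258067179887]) @ [[0.75,  0.62,  -0.23],[0.13,  -0.48,  -0.87]]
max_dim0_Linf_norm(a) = 3.99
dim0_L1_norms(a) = [4.22, 4.33, 2.65]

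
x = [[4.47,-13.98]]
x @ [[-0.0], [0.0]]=[[0.00]]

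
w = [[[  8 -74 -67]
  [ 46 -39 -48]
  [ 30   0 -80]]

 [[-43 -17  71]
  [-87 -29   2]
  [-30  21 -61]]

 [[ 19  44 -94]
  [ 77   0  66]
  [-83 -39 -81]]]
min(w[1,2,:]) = -61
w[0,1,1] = -39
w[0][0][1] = -74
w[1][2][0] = -30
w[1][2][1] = 21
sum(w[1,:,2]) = 12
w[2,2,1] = -39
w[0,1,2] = -48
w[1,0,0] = -43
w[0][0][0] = 8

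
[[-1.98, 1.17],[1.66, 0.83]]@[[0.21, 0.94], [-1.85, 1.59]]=[[-2.58, -0.0], [-1.19, 2.88]]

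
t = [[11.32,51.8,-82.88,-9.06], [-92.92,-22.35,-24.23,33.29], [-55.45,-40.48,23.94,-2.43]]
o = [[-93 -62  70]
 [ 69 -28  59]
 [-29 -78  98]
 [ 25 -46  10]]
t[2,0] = -55.45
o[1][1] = -28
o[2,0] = -29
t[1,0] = -92.92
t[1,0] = -92.92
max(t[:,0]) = 11.32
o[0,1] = -62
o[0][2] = 70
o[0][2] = 70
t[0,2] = -82.88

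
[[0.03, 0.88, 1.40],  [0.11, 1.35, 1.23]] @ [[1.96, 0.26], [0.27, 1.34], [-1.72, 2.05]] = [[-2.11, 4.06], [-1.54, 4.36]]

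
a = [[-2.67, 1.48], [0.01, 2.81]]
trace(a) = 0.14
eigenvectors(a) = [[-1.0, -0.26],[0.00, -0.97]]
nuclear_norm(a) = 5.68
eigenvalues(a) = [-2.67, 2.81]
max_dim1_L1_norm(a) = 4.15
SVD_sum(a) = [[-1.56, 2.25], [-1.31, 1.90]] + [[-1.11,-0.77], [1.32,0.91]]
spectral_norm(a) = 3.58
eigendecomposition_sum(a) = [[-2.67,0.72], [0.0,-0.0]] + [[0.0, 0.76], [0.01, 2.81]]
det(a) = -7.52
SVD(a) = [[0.76,0.64], [0.64,-0.76]] @ diag([3.5778019929279954, 2.101150375246966]) @ [[-0.57, 0.82],[-0.82, -0.57]]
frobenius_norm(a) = 4.15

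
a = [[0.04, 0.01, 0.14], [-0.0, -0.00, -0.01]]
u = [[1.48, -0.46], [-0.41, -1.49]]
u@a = [[0.06, 0.01, 0.21],[-0.02, -0.0, -0.04]]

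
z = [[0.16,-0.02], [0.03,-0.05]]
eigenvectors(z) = [[0.99,0.1], [0.14,1.00]]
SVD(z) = [[-0.97, -0.23], [-0.23, 0.97]] @ diag([0.16553421007611602, 0.04470375034017034]) @ [[-0.98, 0.19], [-0.19, -0.98]]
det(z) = -0.01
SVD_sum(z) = [[0.16, -0.03], [0.04, -0.01]] + [[0.0, 0.01],[-0.01, -0.04]]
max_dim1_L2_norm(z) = 0.16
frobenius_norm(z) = 0.17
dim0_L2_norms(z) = [0.16, 0.05]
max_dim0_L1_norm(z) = 0.19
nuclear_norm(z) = 0.21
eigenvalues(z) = [0.16, -0.05]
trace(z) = 0.11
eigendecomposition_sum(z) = [[0.16, -0.02], [0.02, -0.0]] + [[0.00, -0.0], [0.01, -0.05]]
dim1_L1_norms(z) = [0.18, 0.08]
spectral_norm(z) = 0.17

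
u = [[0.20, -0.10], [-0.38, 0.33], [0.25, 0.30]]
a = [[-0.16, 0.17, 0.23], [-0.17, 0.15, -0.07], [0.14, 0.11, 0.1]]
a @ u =[[-0.04, 0.14], [-0.11, 0.05], [0.01, 0.05]]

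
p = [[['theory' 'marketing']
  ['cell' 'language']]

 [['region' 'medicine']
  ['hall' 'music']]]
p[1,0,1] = 'medicine'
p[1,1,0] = 'hall'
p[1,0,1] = 'medicine'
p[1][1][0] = 'hall'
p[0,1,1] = 'language'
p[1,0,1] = 'medicine'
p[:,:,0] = [['theory', 'cell'], ['region', 'hall']]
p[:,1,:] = [['cell', 'language'], ['hall', 'music']]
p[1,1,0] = 'hall'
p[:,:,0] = [['theory', 'cell'], ['region', 'hall']]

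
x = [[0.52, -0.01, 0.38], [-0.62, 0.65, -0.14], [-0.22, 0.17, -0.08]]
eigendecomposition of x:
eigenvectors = [[0.10-0.33j,0.10+0.33j,(-0.55+0j)], [(0.91+0j),(0.91-0j),-0.37+0.00j], [(0.22+0.04j),0.22-0.04j,0.75+0.00j]]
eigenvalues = [(0.55+0.22j), (0.55-0.22j), (-0+0j)]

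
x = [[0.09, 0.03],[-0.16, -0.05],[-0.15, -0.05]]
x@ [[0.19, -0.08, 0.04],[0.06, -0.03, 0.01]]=[[0.02,-0.01,0.0], [-0.03,0.01,-0.01], [-0.03,0.01,-0.01]]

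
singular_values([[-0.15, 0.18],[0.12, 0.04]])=[0.24, 0.11]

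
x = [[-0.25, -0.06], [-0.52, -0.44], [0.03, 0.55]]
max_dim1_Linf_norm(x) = 0.55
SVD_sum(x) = [[-0.12,-0.16], [-0.39,-0.53], [0.27,0.37]] + [[-0.13, 0.1], [-0.13, 0.09], [-0.24, 0.18]]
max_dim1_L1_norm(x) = 0.96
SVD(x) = [[-0.24, 0.44], [-0.80, 0.42], [0.56, 0.79]] @ diag([0.8306306946104447, 0.3788834242494255]) @ [[0.59,0.81],[-0.81,0.59]]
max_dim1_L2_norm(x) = 0.68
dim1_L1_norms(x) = [0.31, 0.96, 0.58]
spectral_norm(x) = 0.83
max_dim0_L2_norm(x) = 0.71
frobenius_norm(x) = 0.91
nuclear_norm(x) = 1.21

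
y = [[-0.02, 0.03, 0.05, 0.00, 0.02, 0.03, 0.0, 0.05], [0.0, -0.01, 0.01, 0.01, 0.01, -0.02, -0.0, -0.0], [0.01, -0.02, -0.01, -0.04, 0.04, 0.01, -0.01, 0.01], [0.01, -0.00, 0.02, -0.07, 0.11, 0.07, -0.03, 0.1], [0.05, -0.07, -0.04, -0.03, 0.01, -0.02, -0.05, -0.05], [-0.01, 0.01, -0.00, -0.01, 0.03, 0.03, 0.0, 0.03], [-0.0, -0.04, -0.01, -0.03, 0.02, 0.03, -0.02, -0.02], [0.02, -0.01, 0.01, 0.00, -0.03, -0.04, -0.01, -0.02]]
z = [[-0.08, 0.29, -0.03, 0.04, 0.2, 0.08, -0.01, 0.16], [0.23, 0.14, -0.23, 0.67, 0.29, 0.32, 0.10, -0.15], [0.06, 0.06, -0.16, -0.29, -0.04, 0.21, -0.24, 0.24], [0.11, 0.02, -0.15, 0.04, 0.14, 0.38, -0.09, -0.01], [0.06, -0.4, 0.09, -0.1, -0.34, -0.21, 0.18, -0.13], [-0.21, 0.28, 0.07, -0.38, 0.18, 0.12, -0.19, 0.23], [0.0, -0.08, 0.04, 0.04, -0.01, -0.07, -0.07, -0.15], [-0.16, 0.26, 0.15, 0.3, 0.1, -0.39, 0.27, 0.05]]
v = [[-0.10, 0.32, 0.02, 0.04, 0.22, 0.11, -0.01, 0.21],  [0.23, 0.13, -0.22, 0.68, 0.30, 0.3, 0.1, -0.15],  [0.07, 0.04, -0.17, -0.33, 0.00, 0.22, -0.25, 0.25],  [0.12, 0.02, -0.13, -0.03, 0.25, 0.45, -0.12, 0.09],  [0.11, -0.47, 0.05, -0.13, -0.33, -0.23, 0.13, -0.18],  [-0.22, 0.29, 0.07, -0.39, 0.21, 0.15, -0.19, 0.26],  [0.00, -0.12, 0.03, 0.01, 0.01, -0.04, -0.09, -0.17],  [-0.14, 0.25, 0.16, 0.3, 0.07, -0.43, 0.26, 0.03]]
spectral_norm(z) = 1.05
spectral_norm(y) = 0.21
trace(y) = -0.11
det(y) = -0.00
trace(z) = -0.30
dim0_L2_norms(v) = [0.4, 0.71, 0.36, 0.91, 0.6, 0.78, 0.46, 0.52]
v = z + y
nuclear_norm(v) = 3.50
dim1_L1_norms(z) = [0.89, 2.13, 1.3, 0.94, 1.51, 1.66, 0.46, 1.68]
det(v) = -0.00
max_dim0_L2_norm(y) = 0.13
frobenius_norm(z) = 1.65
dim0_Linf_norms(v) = [0.23, 0.47, 0.22, 0.68, 0.33, 0.45, 0.26, 0.26]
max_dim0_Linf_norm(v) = 0.68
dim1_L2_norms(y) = [0.09, 0.03, 0.06, 0.18, 0.12, 0.05, 0.07, 0.06]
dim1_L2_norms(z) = [0.41, 0.89, 0.53, 0.46, 0.63, 0.64, 0.2, 0.67]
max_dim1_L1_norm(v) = 2.11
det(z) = 0.00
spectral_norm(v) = 1.11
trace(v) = -0.41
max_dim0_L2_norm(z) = 0.88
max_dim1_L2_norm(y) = 0.18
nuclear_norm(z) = 3.20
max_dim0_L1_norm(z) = 1.86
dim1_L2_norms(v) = [0.47, 0.89, 0.56, 0.57, 0.68, 0.68, 0.23, 0.68]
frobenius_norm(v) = 1.76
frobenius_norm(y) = 0.27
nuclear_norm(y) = 0.50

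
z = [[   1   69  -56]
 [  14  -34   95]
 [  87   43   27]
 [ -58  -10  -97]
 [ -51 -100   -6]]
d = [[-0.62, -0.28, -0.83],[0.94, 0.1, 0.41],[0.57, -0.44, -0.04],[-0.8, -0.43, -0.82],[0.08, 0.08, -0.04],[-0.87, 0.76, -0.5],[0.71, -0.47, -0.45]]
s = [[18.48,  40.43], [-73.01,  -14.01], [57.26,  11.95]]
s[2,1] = 11.95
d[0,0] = -0.617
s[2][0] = 57.26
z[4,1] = -100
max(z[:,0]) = 87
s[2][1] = 11.95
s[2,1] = 11.95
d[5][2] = -0.502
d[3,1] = -0.43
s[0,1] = 40.43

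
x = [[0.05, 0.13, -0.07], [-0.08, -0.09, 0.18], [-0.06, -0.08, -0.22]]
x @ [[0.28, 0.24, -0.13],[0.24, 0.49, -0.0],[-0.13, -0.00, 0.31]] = [[0.05, 0.08, -0.03],[-0.07, -0.06, 0.07],[-0.01, -0.05, -0.06]]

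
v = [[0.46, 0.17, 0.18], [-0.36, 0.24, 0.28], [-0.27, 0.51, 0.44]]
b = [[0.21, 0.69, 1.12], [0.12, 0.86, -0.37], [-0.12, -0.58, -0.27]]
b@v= [[-0.45, 0.77, 0.72], [-0.15, 0.04, 0.10], [0.23, -0.30, -0.3]]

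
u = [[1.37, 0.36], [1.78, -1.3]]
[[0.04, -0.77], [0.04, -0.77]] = u @ [[0.03, -0.53], [0.01, -0.13]]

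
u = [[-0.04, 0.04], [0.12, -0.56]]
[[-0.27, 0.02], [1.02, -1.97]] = u@[[6.22, 3.69], [-0.48, 4.31]]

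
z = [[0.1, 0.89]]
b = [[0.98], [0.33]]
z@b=[[0.39]]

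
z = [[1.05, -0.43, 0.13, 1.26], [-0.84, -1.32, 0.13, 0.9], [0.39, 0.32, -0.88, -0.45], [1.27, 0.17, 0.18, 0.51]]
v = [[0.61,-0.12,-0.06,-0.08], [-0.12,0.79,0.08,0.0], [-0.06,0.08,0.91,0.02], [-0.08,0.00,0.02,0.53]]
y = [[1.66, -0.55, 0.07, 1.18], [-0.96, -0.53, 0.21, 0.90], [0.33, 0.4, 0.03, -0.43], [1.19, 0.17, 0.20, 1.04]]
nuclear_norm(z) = 5.09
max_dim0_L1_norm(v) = 1.07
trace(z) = -0.64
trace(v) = 2.84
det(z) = -0.41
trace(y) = 2.20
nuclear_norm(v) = 2.84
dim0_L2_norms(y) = [2.28, 0.88, 0.3, 1.86]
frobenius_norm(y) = 3.09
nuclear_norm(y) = 4.77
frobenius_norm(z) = 3.05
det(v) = 0.22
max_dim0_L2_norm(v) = 0.92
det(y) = -0.16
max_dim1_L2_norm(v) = 0.92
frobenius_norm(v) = 1.47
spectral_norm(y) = 2.61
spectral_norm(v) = 0.99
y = z + v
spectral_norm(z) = 2.14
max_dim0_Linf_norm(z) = 1.32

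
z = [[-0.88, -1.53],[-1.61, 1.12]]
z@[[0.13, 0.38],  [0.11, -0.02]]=[[-0.28, -0.30], [-0.09, -0.63]]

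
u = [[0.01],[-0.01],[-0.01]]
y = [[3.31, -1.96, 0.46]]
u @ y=[[0.03, -0.02, 0.00], [-0.03, 0.02, -0.00], [-0.03, 0.02, -0.0]]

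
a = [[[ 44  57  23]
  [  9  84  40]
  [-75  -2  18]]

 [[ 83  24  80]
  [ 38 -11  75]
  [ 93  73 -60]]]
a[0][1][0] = 9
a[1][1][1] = -11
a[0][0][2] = 23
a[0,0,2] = 23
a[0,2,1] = -2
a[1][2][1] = 73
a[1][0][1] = 24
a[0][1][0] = 9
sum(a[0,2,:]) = -59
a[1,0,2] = 80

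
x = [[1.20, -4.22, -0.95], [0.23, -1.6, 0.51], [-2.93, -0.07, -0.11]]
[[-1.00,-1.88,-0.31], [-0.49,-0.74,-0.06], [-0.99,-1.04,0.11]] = x @ [[0.33, 0.34, -0.04],[0.34, 0.53, 0.05],[-0.04, 0.05, 0.05]]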